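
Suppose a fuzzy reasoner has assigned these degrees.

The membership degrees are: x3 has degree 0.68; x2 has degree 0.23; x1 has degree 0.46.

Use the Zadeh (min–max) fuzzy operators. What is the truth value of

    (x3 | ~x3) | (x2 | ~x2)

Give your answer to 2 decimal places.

0.77

~x3 = 1 − 0.68 = 0.32
x3 | ~x3 = max(a, b) on (0.68, 0.32) = 0.68
~x2 = 1 − 0.23 = 0.77
x2 | ~x2 = max(a, b) on (0.23, 0.77) = 0.77
(x3 | ~x3) | (x2 | ~x2) = max(a, b) on (0.68, 0.77) = 0.77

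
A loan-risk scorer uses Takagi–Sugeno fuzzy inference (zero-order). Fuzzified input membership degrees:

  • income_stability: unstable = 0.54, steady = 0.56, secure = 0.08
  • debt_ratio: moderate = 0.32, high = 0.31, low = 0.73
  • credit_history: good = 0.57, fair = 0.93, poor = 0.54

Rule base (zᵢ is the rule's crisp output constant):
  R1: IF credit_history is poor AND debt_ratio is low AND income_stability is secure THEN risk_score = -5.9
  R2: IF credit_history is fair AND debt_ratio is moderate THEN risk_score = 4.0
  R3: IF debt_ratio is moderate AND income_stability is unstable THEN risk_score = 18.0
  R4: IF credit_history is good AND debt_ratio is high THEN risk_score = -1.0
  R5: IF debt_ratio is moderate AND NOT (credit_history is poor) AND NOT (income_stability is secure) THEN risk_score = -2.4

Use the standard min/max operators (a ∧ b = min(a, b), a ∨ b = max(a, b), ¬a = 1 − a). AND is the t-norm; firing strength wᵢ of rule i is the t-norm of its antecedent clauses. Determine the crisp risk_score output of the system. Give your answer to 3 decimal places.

R1 (z=-5.9): poor=0.54, low=0.73, secure=0.08; AND[min(a, b)] → w = 0.08
R2 (z=4.0): fair=0.93, moderate=0.32; AND[min(a, b)] → w = 0.32
R3 (z=18.0): moderate=0.32, unstable=0.54; AND[min(a, b)] → w = 0.32
R4 (z=-1.0): good=0.57, high=0.31; AND[min(a, b)] → w = 0.31
R5 (z=-2.4): moderate=0.32, ¬poor=1−0.54=0.46, ¬secure=1−0.08=0.92; AND[min(a, b)] → w = 0.32
Weighted average = (0.08·-5.9 + 0.32·4.0 + 0.32·18.0 + 0.31·-1.0 + 0.32·-2.4) / (0.08 + 0.32 + 0.32 + 0.31 + 0.32)
  = 5.4900 / 1.3500 = 4.067

4.067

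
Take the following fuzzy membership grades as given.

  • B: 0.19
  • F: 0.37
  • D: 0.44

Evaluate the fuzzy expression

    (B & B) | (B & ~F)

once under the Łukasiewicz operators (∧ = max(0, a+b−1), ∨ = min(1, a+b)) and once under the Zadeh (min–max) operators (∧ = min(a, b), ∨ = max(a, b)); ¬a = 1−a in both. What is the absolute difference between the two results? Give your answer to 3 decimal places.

Under Łukasiewicz:
  B & B = max(0, a+b−1) on (0.19, 0.19) = 0.00
  ~F = 1 − 0.37 = 0.63
  B & ~F = max(0, a+b−1) on (0.19, 0.63) = 0.00
  (B & B) | (B & ~F) = min(1, a+b) on (0.00, 0.00) = 0.00
  → value = 0.0000
Under Zadeh (min–max):
  B & B = min(a, b) on (0.19, 0.19) = 0.19
  ~F = 1 − 0.37 = 0.63
  B & ~F = min(a, b) on (0.19, 0.63) = 0.19
  (B & B) | (B & ~F) = max(a, b) on (0.19, 0.19) = 0.19
  → value = 0.1900
|0.0000 − 0.1900| = 0.190

0.190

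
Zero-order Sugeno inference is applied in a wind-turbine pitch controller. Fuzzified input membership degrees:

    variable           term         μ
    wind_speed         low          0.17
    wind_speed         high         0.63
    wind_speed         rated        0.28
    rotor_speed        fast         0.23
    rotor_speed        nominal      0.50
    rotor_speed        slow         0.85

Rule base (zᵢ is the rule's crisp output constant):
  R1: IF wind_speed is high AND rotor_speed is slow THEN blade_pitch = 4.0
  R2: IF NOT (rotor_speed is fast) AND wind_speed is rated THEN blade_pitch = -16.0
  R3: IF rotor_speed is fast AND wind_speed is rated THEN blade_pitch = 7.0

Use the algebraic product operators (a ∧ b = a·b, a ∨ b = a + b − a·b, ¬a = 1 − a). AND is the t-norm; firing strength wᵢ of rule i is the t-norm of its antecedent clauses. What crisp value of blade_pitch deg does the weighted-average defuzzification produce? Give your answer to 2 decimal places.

R1 (z=4.0): high=0.63, slow=0.85; AND[a·b] → w = 0.5355
R2 (z=-16.0): ¬fast=1−0.23=0.77, rated=0.28; AND[a·b] → w = 0.2156
R3 (z=7.0): fast=0.23, rated=0.28; AND[a·b] → w = 0.0644
Weighted average = (0.5355·4.0 + 0.2156·-16.0 + 0.0644·7.0) / (0.5355 + 0.2156 + 0.0644)
  = -0.8568 / 0.8155 = -1.05

-1.05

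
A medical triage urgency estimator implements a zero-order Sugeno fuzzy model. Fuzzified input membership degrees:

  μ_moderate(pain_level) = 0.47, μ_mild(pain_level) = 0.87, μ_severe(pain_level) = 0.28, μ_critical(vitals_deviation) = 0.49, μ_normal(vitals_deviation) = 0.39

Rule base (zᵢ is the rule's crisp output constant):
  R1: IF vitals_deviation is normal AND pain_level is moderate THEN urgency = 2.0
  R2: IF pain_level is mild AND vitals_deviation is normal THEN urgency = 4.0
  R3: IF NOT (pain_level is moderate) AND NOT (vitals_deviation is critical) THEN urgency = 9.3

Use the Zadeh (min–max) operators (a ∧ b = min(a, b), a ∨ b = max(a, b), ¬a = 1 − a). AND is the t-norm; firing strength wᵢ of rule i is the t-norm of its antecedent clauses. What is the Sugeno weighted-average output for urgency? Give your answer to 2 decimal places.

5.49

R1 (z=2.0): normal=0.39, moderate=0.47; AND[min(a, b)] → w = 0.39
R2 (z=4.0): mild=0.87, normal=0.39; AND[min(a, b)] → w = 0.39
R3 (z=9.3): ¬moderate=1−0.47=0.53, ¬critical=1−0.49=0.51; AND[min(a, b)] → w = 0.51
Weighted average = (0.39·2.0 + 0.39·4.0 + 0.51·9.3) / (0.39 + 0.39 + 0.51)
  = 7.0830 / 1.2900 = 5.49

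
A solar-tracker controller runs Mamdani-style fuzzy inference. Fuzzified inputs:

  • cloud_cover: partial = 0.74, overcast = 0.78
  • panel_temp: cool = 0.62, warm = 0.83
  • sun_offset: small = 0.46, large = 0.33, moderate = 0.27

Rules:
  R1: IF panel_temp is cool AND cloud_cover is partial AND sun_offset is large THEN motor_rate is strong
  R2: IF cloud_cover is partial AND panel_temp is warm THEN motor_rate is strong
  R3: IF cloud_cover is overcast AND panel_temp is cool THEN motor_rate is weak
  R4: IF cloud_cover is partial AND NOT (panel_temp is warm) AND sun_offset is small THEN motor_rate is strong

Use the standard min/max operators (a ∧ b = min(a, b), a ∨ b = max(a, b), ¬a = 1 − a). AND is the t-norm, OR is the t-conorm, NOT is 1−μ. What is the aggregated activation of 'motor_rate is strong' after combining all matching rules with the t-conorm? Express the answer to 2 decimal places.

R1: cool=0.62, partial=0.74, large=0.33; AND[min(a, b)] → w = 0.33
R2: partial=0.74, warm=0.83; AND[min(a, b)] → w = 0.74
R3: overcast=0.78, cool=0.62; AND[min(a, b)] → w = 0.62
R4: partial=0.74, ¬warm=1−0.83=0.17, small=0.46; AND[min(a, b)] → w = 0.17
Rules with consequent 'strong': {R1, R2, R4} → strengths 0.33, 0.74, 0.17
Aggregate via t-conorm [max(a, b)]: 0.74

0.74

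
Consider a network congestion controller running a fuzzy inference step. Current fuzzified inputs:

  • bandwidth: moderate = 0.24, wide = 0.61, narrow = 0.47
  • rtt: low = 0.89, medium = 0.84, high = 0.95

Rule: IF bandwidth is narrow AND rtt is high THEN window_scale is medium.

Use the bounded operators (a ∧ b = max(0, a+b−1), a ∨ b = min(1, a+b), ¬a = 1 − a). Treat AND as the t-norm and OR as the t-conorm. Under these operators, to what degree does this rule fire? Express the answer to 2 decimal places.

0.42

firing strength: narrow=0.47, high=0.95; AND[max(0, a+b−1)] → w = 0.42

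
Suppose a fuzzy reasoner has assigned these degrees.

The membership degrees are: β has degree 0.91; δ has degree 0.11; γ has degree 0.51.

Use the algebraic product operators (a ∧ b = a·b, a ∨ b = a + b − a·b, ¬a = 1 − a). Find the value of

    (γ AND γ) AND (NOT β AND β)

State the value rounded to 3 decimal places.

0.021

γ AND γ = a·b on (0.5100, 0.5100) = 0.2601
NOT β = 1 − 0.9100 = 0.0900
NOT β AND β = a·b on (0.0900, 0.9100) = 0.0819
(γ AND γ) AND (NOT β AND β) = a·b on (0.2601, 0.0819) = 0.0213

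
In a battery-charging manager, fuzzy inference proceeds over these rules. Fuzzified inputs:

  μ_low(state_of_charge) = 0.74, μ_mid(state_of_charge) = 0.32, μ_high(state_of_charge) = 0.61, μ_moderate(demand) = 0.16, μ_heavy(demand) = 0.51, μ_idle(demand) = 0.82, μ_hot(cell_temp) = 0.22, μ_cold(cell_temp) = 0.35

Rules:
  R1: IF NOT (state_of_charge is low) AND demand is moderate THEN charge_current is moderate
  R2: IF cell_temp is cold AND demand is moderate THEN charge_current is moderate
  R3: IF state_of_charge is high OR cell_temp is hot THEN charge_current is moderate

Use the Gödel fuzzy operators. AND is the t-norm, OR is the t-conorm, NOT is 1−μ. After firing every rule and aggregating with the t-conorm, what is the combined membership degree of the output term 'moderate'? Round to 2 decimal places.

0.61

R1: ¬low=1−0.74=0.26, moderate=0.16; AND[min(a, b)] → w = 0.16
R2: cold=0.35, moderate=0.16; AND[min(a, b)] → w = 0.16
R3: high=0.61, hot=0.22; OR[max(a, b)] → w = 0.61
Rules with consequent 'moderate': {R1, R2, R3} → strengths 0.16, 0.16, 0.61
Aggregate via t-conorm [max(a, b)]: 0.61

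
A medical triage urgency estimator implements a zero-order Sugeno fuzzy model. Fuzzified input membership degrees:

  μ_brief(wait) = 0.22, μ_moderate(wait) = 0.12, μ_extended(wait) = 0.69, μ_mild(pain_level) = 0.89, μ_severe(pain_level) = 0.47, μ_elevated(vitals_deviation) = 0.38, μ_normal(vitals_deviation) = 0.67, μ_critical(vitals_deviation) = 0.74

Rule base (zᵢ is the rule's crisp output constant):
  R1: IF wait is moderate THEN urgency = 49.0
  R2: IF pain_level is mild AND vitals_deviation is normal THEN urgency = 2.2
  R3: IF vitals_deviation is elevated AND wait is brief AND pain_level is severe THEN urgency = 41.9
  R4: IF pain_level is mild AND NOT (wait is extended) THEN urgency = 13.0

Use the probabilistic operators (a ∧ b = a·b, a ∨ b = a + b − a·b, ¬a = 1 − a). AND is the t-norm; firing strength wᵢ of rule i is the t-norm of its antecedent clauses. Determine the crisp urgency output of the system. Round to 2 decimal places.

12.05

R1 (z=49.0): moderate=0.12 → w = 0.1200
R2 (z=2.2): mild=0.89, normal=0.67; AND[a·b] → w = 0.5963
R3 (z=41.9): elevated=0.38, brief=0.22, severe=0.47; AND[a·b] → w = 0.0393
R4 (z=13.0): mild=0.89, ¬extended=1−0.69=0.31; AND[a·b] → w = 0.2759
Weighted average = (0.1200·49.0 + 0.5963·2.2 + 0.0393·41.9 + 0.2759·13.0) / (0.1200 + 0.5963 + 0.0393 + 0.2759)
  = 12.4249 / 1.0315 = 12.05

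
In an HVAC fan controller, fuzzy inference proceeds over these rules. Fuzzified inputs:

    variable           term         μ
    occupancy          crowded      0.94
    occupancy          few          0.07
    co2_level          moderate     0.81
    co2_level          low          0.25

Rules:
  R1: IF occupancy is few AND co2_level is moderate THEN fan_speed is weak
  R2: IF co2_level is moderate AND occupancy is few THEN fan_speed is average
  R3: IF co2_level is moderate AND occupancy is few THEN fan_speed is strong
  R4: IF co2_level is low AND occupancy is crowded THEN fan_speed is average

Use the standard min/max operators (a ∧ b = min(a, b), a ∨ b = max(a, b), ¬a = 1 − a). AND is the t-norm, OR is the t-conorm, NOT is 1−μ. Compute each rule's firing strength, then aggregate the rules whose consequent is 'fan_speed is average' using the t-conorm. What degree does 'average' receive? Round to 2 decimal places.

R1: few=0.07, moderate=0.81; AND[min(a, b)] → w = 0.07
R2: moderate=0.81, few=0.07; AND[min(a, b)] → w = 0.07
R3: moderate=0.81, few=0.07; AND[min(a, b)] → w = 0.07
R4: low=0.25, crowded=0.94; AND[min(a, b)] → w = 0.25
Rules with consequent 'average': {R2, R4} → strengths 0.07, 0.25
Aggregate via t-conorm [max(a, b)]: 0.25

0.25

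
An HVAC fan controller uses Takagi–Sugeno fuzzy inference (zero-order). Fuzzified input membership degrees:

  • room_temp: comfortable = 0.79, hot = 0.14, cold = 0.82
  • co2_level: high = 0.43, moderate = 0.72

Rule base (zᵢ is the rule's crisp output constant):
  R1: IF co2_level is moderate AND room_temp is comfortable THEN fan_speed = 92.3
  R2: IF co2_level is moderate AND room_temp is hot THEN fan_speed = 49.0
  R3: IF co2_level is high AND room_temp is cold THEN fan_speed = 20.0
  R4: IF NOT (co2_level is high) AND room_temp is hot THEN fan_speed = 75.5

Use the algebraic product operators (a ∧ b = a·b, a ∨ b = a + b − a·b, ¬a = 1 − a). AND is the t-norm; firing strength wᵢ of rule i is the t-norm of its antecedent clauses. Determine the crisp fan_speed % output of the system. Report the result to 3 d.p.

R1 (z=92.3): moderate=0.72, comfortable=0.79; AND[a·b] → w = 0.5688
R2 (z=49.0): moderate=0.72, hot=0.14; AND[a·b] → w = 0.1008
R3 (z=20.0): high=0.43, cold=0.82; AND[a·b] → w = 0.3526
R4 (z=75.5): ¬high=1−0.43=0.57, hot=0.14; AND[a·b] → w = 0.0798
Weighted average = (0.5688·92.3 + 0.1008·49.0 + 0.3526·20.0 + 0.0798·75.5) / (0.5688 + 0.1008 + 0.3526 + 0.0798)
  = 70.5163 / 1.1020 = 63.989

63.989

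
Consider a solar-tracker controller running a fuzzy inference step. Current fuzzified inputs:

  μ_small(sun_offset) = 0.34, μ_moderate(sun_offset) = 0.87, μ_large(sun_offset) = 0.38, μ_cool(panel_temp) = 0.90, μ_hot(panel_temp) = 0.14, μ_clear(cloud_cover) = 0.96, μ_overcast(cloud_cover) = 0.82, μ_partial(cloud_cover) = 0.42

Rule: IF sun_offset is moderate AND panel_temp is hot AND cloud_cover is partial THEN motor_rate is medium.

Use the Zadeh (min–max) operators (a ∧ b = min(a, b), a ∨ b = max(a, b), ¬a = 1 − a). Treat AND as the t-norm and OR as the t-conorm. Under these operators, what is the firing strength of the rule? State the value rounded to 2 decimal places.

firing strength: moderate=0.87, hot=0.14, partial=0.42; AND[min(a, b)] → w = 0.14

0.14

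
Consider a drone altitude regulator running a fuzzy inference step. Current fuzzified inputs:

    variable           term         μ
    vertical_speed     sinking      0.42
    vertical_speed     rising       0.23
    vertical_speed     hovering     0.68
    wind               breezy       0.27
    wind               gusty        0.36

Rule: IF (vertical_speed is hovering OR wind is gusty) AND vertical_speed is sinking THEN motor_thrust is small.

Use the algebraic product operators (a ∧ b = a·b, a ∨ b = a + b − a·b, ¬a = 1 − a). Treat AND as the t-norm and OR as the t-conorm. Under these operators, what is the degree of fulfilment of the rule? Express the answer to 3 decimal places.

firing strength: (hovering=0.68 OR gusty=0.36) = 0.7952; AND[a·b] with sinking=0.42 → w = 0.3340

0.334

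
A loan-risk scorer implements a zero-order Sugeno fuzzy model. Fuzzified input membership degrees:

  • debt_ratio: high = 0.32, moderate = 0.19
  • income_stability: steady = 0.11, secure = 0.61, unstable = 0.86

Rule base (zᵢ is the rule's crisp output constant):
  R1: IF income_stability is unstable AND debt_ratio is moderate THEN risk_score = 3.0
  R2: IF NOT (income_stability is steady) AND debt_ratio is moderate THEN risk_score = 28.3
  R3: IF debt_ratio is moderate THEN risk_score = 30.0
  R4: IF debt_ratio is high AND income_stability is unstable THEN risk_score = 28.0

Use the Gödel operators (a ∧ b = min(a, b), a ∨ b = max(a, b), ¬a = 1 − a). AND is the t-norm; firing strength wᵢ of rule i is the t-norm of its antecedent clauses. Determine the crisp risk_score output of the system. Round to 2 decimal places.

23.15

R1 (z=3.0): unstable=0.86, moderate=0.19; AND[min(a, b)] → w = 0.19
R2 (z=28.3): ¬steady=1−0.11=0.89, moderate=0.19; AND[min(a, b)] → w = 0.19
R3 (z=30.0): moderate=0.19 → w = 0.19
R4 (z=28.0): high=0.32, unstable=0.86; AND[min(a, b)] → w = 0.32
Weighted average = (0.19·3.0 + 0.19·28.3 + 0.19·30.0 + 0.32·28.0) / (0.19 + 0.19 + 0.19 + 0.32)
  = 20.6070 / 0.8900 = 23.15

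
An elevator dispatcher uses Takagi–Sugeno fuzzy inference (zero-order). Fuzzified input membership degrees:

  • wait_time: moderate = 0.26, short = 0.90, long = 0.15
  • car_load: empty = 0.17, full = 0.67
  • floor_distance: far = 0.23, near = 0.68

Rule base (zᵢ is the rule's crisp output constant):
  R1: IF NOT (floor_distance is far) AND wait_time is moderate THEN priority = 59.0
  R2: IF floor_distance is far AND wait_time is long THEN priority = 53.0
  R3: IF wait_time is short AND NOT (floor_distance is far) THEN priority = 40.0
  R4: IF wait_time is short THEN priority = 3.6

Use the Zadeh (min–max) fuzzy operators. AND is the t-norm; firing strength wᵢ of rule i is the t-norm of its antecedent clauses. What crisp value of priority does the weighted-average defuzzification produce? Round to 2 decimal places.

27.56

R1 (z=59.0): ¬far=1−0.23=0.77, moderate=0.26; AND[min(a, b)] → w = 0.26
R2 (z=53.0): far=0.23, long=0.15; AND[min(a, b)] → w = 0.15
R3 (z=40.0): short=0.90, ¬far=1−0.23=0.77; AND[min(a, b)] → w = 0.77
R4 (z=3.6): short=0.90 → w = 0.90
Weighted average = (0.26·59.0 + 0.15·53.0 + 0.77·40.0 + 0.90·3.6) / (0.26 + 0.15 + 0.77 + 0.90)
  = 57.3300 / 2.0800 = 27.56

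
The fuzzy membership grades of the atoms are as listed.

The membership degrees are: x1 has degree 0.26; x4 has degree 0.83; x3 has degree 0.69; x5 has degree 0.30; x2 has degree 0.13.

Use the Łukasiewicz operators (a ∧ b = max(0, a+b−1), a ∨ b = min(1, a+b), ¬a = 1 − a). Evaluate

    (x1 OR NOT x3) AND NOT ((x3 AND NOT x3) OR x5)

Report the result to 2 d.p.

NOT x3 = 1 − 0.69 = 0.31
x1 OR NOT x3 = min(1, a+b) on (0.26, 0.31) = 0.57
NOT x3 = 1 − 0.69 = 0.31
x3 AND NOT x3 = max(0, a+b−1) on (0.69, 0.31) = 0.00
(x3 AND NOT x3) OR x5 = min(1, a+b) on (0.00, 0.30) = 0.30
NOT ((x3 AND NOT x3) OR x5) = 1 − 0.30 = 0.70
(x1 OR NOT x3) AND NOT ((x3 AND NOT x3) OR x5) = max(0, a+b−1) on (0.57, 0.70) = 0.27

0.27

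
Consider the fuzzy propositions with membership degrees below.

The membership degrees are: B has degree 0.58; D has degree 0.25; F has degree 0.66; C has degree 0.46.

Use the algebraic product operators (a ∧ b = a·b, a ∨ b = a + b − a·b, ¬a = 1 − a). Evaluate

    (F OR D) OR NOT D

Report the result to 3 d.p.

0.936

F OR D = a + b − a·b on (0.6600, 0.2500) = 0.7450
NOT D = 1 − 0.2500 = 0.7500
(F OR D) OR NOT D = a + b − a·b on (0.7450, 0.7500) = 0.9363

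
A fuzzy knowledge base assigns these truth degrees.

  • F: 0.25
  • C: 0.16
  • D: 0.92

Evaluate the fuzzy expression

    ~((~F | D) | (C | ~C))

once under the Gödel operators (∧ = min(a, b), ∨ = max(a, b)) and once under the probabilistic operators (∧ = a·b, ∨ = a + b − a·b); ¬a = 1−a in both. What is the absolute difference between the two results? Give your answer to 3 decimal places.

Under Gödel:
  ~F = 1 − 0.25 = 0.75
  ~F | D = max(a, b) on (0.75, 0.92) = 0.92
  ~C = 1 − 0.16 = 0.84
  C | ~C = max(a, b) on (0.16, 0.84) = 0.84
  (~F | D) | (C | ~C) = max(a, b) on (0.92, 0.84) = 0.92
  ~((~F | D) | (C | ~C)) = 1 − 0.92 = 0.08
  → value = 0.0800
Under probabilistic:
  ~F = 1 − 0.2500 = 0.7500
  ~F | D = a + b − a·b on (0.7500, 0.9200) = 0.9800
  ~C = 1 − 0.1600 = 0.8400
  C | ~C = a + b − a·b on (0.1600, 0.8400) = 0.8656
  (~F | D) | (C | ~C) = a + b − a·b on (0.9800, 0.8656) = 0.9973
  ~((~F | D) | (C | ~C)) = 1 − 0.9973 = 0.0027
  → value = 0.0027
|0.0800 − 0.0027| = 0.077

0.077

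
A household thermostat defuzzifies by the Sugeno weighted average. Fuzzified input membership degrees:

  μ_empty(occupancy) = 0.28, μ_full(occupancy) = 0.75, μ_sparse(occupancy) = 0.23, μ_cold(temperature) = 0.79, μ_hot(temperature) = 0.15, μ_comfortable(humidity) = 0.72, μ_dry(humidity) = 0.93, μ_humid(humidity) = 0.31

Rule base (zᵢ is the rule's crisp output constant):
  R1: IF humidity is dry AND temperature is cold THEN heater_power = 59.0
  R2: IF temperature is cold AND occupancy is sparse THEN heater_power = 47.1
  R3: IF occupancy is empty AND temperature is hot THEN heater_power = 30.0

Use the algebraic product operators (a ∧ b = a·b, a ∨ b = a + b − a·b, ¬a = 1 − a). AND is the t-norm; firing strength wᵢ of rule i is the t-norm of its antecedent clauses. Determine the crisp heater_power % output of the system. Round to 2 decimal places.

R1 (z=59.0): dry=0.93, cold=0.79; AND[a·b] → w = 0.7347
R2 (z=47.1): cold=0.79, sparse=0.23; AND[a·b] → w = 0.1817
R3 (z=30.0): empty=0.28, hot=0.15; AND[a·b] → w = 0.0420
Weighted average = (0.7347·59.0 + 0.1817·47.1 + 0.0420·30.0) / (0.7347 + 0.1817 + 0.0420)
  = 53.1654 / 0.9584 = 55.47

55.47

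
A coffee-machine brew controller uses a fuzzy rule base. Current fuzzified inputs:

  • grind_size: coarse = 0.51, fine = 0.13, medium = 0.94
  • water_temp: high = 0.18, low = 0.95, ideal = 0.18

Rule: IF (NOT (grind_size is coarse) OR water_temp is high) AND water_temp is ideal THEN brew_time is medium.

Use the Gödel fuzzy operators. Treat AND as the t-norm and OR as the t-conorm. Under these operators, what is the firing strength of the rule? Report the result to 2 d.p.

0.18

firing strength: (¬coarse=1−0.51=0.49 OR high=0.18) = 0.49; AND[min(a, b)] with ideal=0.18 → w = 0.18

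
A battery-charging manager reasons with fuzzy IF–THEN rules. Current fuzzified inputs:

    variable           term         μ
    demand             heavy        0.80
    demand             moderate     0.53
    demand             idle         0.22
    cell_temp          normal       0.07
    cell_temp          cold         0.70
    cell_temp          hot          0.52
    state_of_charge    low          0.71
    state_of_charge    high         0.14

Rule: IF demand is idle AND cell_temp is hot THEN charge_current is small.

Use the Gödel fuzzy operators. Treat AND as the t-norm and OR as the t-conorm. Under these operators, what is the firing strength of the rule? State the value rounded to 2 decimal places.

0.22

firing strength: idle=0.22, hot=0.52; AND[min(a, b)] → w = 0.22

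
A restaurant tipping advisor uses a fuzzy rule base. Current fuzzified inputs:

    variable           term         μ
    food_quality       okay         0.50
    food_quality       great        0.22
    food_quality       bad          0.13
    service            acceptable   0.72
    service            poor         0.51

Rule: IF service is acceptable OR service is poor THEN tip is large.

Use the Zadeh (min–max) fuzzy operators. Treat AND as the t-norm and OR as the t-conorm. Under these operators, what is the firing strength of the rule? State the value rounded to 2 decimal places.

firing strength: acceptable=0.72, poor=0.51; OR[max(a, b)] → w = 0.72

0.72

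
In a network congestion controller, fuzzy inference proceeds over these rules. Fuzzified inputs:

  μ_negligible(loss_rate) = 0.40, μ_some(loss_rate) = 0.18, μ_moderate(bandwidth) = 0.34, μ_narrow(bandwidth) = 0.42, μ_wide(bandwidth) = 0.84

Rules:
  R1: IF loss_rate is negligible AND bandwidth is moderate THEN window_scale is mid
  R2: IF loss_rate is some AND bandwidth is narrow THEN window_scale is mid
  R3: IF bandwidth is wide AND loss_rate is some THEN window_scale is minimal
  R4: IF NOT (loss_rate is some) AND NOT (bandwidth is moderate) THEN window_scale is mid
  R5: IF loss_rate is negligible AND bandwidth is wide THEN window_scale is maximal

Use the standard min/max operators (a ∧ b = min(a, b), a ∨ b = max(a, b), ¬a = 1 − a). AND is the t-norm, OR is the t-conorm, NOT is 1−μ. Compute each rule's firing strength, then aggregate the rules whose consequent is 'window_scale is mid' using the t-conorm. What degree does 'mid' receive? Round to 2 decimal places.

0.66

R1: negligible=0.40, moderate=0.34; AND[min(a, b)] → w = 0.34
R2: some=0.18, narrow=0.42; AND[min(a, b)] → w = 0.18
R3: wide=0.84, some=0.18; AND[min(a, b)] → w = 0.18
R4: ¬some=1−0.18=0.82, ¬moderate=1−0.34=0.66; AND[min(a, b)] → w = 0.66
R5: negligible=0.40, wide=0.84; AND[min(a, b)] → w = 0.40
Rules with consequent 'mid': {R1, R2, R4} → strengths 0.34, 0.18, 0.66
Aggregate via t-conorm [max(a, b)]: 0.66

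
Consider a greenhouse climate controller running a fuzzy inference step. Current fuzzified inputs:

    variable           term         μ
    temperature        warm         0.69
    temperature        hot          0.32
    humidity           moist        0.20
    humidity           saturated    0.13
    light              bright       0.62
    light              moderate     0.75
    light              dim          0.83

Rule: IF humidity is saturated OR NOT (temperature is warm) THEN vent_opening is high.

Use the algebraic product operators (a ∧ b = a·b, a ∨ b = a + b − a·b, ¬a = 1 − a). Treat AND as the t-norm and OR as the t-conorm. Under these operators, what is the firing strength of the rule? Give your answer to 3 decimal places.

firing strength: saturated=0.13, ¬warm=1−0.69=0.31; OR[a + b − a·b] → w = 0.3997

0.400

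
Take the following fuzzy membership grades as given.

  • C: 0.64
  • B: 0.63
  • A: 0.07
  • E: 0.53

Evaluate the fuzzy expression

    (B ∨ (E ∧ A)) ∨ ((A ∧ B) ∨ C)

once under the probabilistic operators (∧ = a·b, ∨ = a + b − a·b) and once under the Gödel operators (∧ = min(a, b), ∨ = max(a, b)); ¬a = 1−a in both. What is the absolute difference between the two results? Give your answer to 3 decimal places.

0.237

Under probabilistic:
  E ∧ A = a·b on (0.5300, 0.0700) = 0.0371
  B ∨ (E ∧ A) = a + b − a·b on (0.6300, 0.0371) = 0.6437
  A ∧ B = a·b on (0.0700, 0.6300) = 0.0441
  (A ∧ B) ∨ C = a + b − a·b on (0.0441, 0.6400) = 0.6559
  (B ∨ (E ∧ A)) ∨ ((A ∧ B) ∨ C) = a + b − a·b on (0.6437, 0.6559) = 0.8774
  → value = 0.8774
Under Gödel:
  E ∧ A = min(a, b) on (0.53, 0.07) = 0.07
  B ∨ (E ∧ A) = max(a, b) on (0.63, 0.07) = 0.63
  A ∧ B = min(a, b) on (0.07, 0.63) = 0.07
  (A ∧ B) ∨ C = max(a, b) on (0.07, 0.64) = 0.64
  (B ∨ (E ∧ A)) ∨ ((A ∧ B) ∨ C) = max(a, b) on (0.63, 0.64) = 0.64
  → value = 0.6400
|0.8774 − 0.6400| = 0.237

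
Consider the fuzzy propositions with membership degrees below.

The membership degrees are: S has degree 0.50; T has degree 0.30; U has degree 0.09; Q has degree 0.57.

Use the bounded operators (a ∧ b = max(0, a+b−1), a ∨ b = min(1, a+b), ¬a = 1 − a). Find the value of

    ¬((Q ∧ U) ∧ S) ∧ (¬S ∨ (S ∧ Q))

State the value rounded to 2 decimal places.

Q ∧ U = max(0, a+b−1) on (0.57, 0.09) = 0.00
(Q ∧ U) ∧ S = max(0, a+b−1) on (0.00, 0.50) = 0.00
¬((Q ∧ U) ∧ S) = 1 − 0.00 = 1.00
¬S = 1 − 0.50 = 0.50
S ∧ Q = max(0, a+b−1) on (0.50, 0.57) = 0.07
¬S ∨ (S ∧ Q) = min(1, a+b) on (0.50, 0.07) = 0.57
¬((Q ∧ U) ∧ S) ∧ (¬S ∨ (S ∧ Q)) = max(0, a+b−1) on (1.00, 0.57) = 0.57

0.57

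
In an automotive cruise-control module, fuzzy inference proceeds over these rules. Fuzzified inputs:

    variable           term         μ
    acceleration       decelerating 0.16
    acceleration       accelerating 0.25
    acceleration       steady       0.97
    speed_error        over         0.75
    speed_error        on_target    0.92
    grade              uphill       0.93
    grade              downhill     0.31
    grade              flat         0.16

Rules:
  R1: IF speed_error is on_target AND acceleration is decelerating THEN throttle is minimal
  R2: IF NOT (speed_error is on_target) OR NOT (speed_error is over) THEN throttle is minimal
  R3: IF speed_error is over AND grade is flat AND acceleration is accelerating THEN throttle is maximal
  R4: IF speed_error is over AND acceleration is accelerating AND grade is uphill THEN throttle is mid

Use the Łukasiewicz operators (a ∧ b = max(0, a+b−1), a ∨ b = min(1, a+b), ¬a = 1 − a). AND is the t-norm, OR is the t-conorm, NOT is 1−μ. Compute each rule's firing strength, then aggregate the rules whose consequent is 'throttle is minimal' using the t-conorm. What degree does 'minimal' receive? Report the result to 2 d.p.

0.41

R1: on_target=0.92, decelerating=0.16; AND[max(0, a+b−1)] → w = 0.08
R2: ¬on_target=1−0.92=0.08, ¬over=1−0.75=0.25; OR[min(1, a+b)] → w = 0.33
R3: over=0.75, flat=0.16, accelerating=0.25; AND[max(0, a+b−1)] → w = 0.00
R4: over=0.75, accelerating=0.25, uphill=0.93; AND[max(0, a+b−1)] → w = 0.00
Rules with consequent 'minimal': {R1, R2} → strengths 0.08, 0.33
Aggregate via t-conorm [min(1, a+b)]: 0.41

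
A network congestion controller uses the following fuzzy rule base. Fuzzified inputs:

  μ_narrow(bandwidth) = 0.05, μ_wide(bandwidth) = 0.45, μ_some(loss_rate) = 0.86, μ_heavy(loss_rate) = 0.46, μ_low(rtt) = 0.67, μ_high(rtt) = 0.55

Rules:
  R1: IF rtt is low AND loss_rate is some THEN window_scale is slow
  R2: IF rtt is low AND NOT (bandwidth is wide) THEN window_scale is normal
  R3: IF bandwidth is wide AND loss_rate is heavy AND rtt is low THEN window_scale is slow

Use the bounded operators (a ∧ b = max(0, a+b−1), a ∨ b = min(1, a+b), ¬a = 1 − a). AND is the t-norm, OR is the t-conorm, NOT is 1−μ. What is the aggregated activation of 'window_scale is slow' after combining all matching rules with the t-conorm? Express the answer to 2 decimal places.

R1: low=0.67, some=0.86; AND[max(0, a+b−1)] → w = 0.53
R2: low=0.67, ¬wide=1−0.45=0.55; AND[max(0, a+b−1)] → w = 0.22
R3: wide=0.45, heavy=0.46, low=0.67; AND[max(0, a+b−1)] → w = 0.00
Rules with consequent 'slow': {R1, R3} → strengths 0.53, 0.00
Aggregate via t-conorm [min(1, a+b)]: 0.53

0.53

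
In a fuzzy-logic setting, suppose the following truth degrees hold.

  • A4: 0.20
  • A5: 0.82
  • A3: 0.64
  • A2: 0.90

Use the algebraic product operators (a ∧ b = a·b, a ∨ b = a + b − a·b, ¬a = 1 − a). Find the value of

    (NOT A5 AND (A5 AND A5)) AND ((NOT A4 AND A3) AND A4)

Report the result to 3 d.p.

0.012

NOT A5 = 1 − 0.8200 = 0.1800
A5 AND A5 = a·b on (0.8200, 0.8200) = 0.6724
NOT A5 AND (A5 AND A5) = a·b on (0.1800, 0.6724) = 0.1210
NOT A4 = 1 − 0.2000 = 0.8000
NOT A4 AND A3 = a·b on (0.8000, 0.6400) = 0.5120
(NOT A4 AND A3) AND A4 = a·b on (0.5120, 0.2000) = 0.1024
(NOT A5 AND (A5 AND A5)) AND ((NOT A4 AND A3) AND A4) = a·b on (0.1210, 0.1024) = 0.0124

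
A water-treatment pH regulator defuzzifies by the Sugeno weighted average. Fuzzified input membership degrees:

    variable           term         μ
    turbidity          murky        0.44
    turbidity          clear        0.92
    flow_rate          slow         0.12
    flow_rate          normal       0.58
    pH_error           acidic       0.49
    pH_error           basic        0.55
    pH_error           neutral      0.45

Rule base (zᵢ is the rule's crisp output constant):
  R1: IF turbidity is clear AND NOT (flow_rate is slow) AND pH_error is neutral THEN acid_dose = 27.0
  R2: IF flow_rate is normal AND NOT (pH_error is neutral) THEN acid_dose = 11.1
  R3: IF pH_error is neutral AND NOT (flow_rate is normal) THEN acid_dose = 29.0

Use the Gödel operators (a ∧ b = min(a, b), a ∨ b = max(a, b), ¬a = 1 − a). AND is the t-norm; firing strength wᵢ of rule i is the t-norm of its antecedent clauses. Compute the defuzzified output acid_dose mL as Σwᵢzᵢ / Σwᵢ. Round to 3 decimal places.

21.433

R1 (z=27.0): clear=0.92, ¬slow=1−0.12=0.88, neutral=0.45; AND[min(a, b)] → w = 0.45
R2 (z=11.1): normal=0.58, ¬neutral=1−0.45=0.55; AND[min(a, b)] → w = 0.55
R3 (z=29.0): neutral=0.45, ¬normal=1−0.58=0.42; AND[min(a, b)] → w = 0.42
Weighted average = (0.45·27.0 + 0.55·11.1 + 0.42·29.0) / (0.45 + 0.55 + 0.42)
  = 30.4350 / 1.4200 = 21.433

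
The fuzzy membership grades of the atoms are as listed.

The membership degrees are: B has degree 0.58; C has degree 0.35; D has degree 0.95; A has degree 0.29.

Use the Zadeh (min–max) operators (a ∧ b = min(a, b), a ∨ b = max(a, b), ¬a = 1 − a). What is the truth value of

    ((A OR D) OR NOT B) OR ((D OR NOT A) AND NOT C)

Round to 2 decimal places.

0.95

A OR D = max(a, b) on (0.29, 0.95) = 0.95
NOT B = 1 − 0.58 = 0.42
(A OR D) OR NOT B = max(a, b) on (0.95, 0.42) = 0.95
NOT A = 1 − 0.29 = 0.71
D OR NOT A = max(a, b) on (0.95, 0.71) = 0.95
NOT C = 1 − 0.35 = 0.65
(D OR NOT A) AND NOT C = min(a, b) on (0.95, 0.65) = 0.65
((A OR D) OR NOT B) OR ((D OR NOT A) AND NOT C) = max(a, b) on (0.95, 0.65) = 0.95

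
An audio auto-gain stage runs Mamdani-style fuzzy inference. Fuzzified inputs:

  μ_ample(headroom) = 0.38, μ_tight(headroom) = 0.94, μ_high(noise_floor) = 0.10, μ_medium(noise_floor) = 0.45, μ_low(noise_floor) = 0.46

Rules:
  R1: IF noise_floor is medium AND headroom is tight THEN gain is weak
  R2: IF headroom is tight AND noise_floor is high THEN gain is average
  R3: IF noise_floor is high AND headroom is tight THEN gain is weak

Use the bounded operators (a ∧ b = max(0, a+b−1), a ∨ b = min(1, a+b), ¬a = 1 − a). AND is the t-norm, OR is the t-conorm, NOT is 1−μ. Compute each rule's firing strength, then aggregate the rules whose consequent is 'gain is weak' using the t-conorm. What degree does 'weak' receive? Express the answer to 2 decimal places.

0.43

R1: medium=0.45, tight=0.94; AND[max(0, a+b−1)] → w = 0.39
R2: tight=0.94, high=0.10; AND[max(0, a+b−1)] → w = 0.04
R3: high=0.10, tight=0.94; AND[max(0, a+b−1)] → w = 0.04
Rules with consequent 'weak': {R1, R3} → strengths 0.39, 0.04
Aggregate via t-conorm [min(1, a+b)]: 0.43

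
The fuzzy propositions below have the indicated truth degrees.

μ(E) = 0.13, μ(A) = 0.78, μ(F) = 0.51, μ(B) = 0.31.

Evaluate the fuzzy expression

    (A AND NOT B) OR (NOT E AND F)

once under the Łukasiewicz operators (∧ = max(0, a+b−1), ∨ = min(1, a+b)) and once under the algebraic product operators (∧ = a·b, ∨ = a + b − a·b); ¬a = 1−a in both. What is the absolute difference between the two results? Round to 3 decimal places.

Under Łukasiewicz:
  NOT B = 1 − 0.31 = 0.69
  A AND NOT B = max(0, a+b−1) on (0.78, 0.69) = 0.47
  NOT E = 1 − 0.13 = 0.87
  NOT E AND F = max(0, a+b−1) on (0.87, 0.51) = 0.38
  (A AND NOT B) OR (NOT E AND F) = min(1, a+b) on (0.47, 0.38) = 0.85
  → value = 0.8500
Under algebraic product:
  NOT B = 1 − 0.3100 = 0.6900
  A AND NOT B = a·b on (0.7800, 0.6900) = 0.5382
  NOT E = 1 − 0.1300 = 0.8700
  NOT E AND F = a·b on (0.8700, 0.5100) = 0.4437
  (A AND NOT B) OR (NOT E AND F) = a + b − a·b on (0.5382, 0.4437) = 0.7431
  → value = 0.7431
|0.8500 − 0.7431| = 0.107

0.107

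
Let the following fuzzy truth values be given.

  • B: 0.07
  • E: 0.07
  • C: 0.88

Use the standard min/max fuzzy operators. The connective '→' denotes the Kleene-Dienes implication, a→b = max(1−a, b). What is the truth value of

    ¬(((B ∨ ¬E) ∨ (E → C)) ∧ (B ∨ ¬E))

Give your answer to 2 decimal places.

¬E = 1 − 0.07 = 0.93
B ∨ ¬E = max(a, b) on (0.07, 0.93) = 0.93
E → C  [Kleene-Dienes: max(1−a, b)] with a=0.07, b=0.88 → 0.93
(B ∨ ¬E) ∨ (E → C) = max(a, b) on (0.93, 0.93) = 0.93
¬E = 1 − 0.07 = 0.93
B ∨ ¬E = max(a, b) on (0.07, 0.93) = 0.93
((B ∨ ¬E) ∨ (E → C)) ∧ (B ∨ ¬E) = min(a, b) on (0.93, 0.93) = 0.93
¬(((B ∨ ¬E) ∨ (E → C)) ∧ (B ∨ ¬E)) = 1 − 0.93 = 0.07

0.07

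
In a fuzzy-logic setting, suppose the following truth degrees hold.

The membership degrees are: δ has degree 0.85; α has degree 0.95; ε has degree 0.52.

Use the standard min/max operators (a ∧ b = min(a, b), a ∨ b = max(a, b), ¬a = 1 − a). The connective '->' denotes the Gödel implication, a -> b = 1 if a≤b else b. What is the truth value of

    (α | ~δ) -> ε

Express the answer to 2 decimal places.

~δ = 1 − 0.85 = 0.15
α | ~δ = max(a, b) on (0.95, 0.15) = 0.95
(α | ~δ) -> ε  [Gödel: 1 if a≤b else b] with a=0.95, b=0.52 → 0.52

0.52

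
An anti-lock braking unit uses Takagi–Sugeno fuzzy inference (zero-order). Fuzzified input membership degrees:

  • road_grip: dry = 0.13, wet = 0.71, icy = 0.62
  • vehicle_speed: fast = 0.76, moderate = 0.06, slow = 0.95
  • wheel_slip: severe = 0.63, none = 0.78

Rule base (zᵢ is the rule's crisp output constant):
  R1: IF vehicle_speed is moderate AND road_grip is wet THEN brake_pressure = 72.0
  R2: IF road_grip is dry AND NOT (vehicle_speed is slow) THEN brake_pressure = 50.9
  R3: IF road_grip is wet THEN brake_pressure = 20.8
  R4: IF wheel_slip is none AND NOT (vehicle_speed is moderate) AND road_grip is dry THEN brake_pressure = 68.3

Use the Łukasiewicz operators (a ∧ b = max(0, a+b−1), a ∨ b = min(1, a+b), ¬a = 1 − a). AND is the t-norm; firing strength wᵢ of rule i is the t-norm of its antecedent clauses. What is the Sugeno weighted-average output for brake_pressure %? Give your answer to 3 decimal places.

R1 (z=72.0): moderate=0.06, wet=0.71; AND[max(0, a+b−1)] → w = 0.00
R2 (z=50.9): dry=0.13, ¬slow=1−0.95=0.05; AND[max(0, a+b−1)] → w = 0.00
R3 (z=20.8): wet=0.71 → w = 0.71
R4 (z=68.3): none=0.78, ¬moderate=1−0.06=0.94, dry=0.13; AND[max(0, a+b−1)] → w = 0.00
Weighted average = (0.00·72.0 + 0.00·50.9 + 0.71·20.8 + 0.00·68.3) / (0.00 + 0.00 + 0.71 + 0.00)
  = 14.7680 / 0.7100 = 20.800

20.800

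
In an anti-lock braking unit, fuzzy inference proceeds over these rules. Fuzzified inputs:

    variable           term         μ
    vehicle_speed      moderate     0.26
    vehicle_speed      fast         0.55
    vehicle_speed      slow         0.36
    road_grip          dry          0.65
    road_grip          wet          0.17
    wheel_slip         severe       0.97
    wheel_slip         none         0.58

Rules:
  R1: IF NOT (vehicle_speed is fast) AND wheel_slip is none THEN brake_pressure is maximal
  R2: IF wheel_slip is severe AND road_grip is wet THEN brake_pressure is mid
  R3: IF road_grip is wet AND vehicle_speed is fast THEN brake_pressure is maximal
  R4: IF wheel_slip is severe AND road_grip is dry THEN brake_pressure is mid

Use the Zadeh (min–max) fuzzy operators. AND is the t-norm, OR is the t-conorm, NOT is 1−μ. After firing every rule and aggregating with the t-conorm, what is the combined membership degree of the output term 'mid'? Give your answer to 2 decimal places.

R1: ¬fast=1−0.55=0.45, none=0.58; AND[min(a, b)] → w = 0.45
R2: severe=0.97, wet=0.17; AND[min(a, b)] → w = 0.17
R3: wet=0.17, fast=0.55; AND[min(a, b)] → w = 0.17
R4: severe=0.97, dry=0.65; AND[min(a, b)] → w = 0.65
Rules with consequent 'mid': {R2, R4} → strengths 0.17, 0.65
Aggregate via t-conorm [max(a, b)]: 0.65

0.65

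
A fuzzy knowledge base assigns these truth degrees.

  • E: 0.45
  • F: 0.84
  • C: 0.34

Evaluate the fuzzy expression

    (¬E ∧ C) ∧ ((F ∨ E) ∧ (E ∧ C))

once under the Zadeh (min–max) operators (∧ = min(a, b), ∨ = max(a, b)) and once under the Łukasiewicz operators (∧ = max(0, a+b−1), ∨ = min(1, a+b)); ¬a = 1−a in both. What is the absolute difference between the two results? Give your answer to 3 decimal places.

Under Zadeh (min–max):
  ¬E = 1 − 0.45 = 0.55
  ¬E ∧ C = min(a, b) on (0.55, 0.34) = 0.34
  F ∨ E = max(a, b) on (0.84, 0.45) = 0.84
  E ∧ C = min(a, b) on (0.45, 0.34) = 0.34
  (F ∨ E) ∧ (E ∧ C) = min(a, b) on (0.84, 0.34) = 0.34
  (¬E ∧ C) ∧ ((F ∨ E) ∧ (E ∧ C)) = min(a, b) on (0.34, 0.34) = 0.34
  → value = 0.3400
Under Łukasiewicz:
  ¬E = 1 − 0.45 = 0.55
  ¬E ∧ C = max(0, a+b−1) on (0.55, 0.34) = 0.00
  F ∨ E = min(1, a+b) on (0.84, 0.45) = 1.00
  E ∧ C = max(0, a+b−1) on (0.45, 0.34) = 0.00
  (F ∨ E) ∧ (E ∧ C) = max(0, a+b−1) on (1.00, 0.00) = 0.00
  (¬E ∧ C) ∧ ((F ∨ E) ∧ (E ∧ C)) = max(0, a+b−1) on (0.00, 0.00) = 0.00
  → value = 0.0000
|0.3400 − 0.0000| = 0.340

0.340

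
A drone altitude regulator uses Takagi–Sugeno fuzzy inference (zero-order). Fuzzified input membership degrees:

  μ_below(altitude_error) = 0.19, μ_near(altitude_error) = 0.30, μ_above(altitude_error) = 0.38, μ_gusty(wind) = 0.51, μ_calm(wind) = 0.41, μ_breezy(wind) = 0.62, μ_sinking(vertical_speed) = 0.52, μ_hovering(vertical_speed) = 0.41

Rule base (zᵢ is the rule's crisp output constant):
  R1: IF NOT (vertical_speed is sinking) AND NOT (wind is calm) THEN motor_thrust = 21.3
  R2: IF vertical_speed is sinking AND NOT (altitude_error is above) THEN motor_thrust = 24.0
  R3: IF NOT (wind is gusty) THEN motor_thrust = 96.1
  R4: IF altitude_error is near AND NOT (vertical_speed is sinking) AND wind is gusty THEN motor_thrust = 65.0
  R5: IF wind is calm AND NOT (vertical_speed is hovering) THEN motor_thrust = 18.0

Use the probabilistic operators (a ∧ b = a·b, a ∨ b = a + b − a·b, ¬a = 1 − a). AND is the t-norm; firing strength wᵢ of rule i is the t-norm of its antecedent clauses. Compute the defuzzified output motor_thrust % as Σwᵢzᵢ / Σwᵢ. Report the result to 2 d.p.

R1 (z=21.3): ¬sinking=1−0.52=0.48, ¬calm=1−0.41=0.59; AND[a·b] → w = 0.2832
R2 (z=24.0): sinking=0.52, ¬above=1−0.38=0.62; AND[a·b] → w = 0.3224
R3 (z=96.1): ¬gusty=1−0.51=0.49 → w = 0.4900
R4 (z=65.0): near=0.30, ¬sinking=1−0.52=0.48, gusty=0.51; AND[a·b] → w = 0.0734
R5 (z=18.0): calm=0.41, ¬hovering=1−0.41=0.59; AND[a·b] → w = 0.2419
Weighted average = (0.2832·21.3 + 0.3224·24.0 + 0.4900·96.1 + 0.0734·65.0 + 0.2419·18.0) / (0.2832 + 0.3224 + 0.4900 + 0.0734 + 0.2419)
  = 69.9866 / 1.4109 = 49.60

49.60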